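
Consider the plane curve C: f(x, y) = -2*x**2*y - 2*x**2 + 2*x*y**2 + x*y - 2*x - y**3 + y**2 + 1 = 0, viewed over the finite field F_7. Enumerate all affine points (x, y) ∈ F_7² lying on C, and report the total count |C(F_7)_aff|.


Affine F_7-points: {(3, 4), (3, 6), (6, 4)}; count = 3.

For each of the 49 pairs (x, y) ∈ F_7², evaluate f(x, y) mod 7. Record the zeros.
  x = 0: [0↦1, 1↦1, 2↦4, 3↦4, 4↦2, 5↦6, 6↦3]  zeros at y ∈ ∅
  x = 1: [0↦4, 1↦5, 2↦6, 3↦1, 4↦5, 5↦5, 6↦2]  zeros at y ∈ ∅
  x = 2: [0↦3, 1↦1, 2↦3, 3↦3, 4↦2, 5↦1, 6↦1]  zeros at y ∈ ∅
  x = 3: [0↦5, 1↦3, 2↦2, 3↦3, 4↦0, 5↦1, 6↦0]  zeros at y ∈ {4, 6}
  x = 4: [0↦3, 1↦4, 2↦3, 3↦1, 4↦6, 5↦5, 6↦6]  zeros at y ∈ ∅
  x = 5: [0↦4, 1↦4, 2↦6, 3↦4, 4↦6, 5↦6, 6↦5]  zeros at y ∈ ∅
  x = 6: [0↦1, 1↦3, 2↦4, 3↦5, 4↦0, 5↦4, 6↦4]  zeros at y ∈ {4}
Collecting zeros: affine points = {(3, 4), (3, 6), (6, 4)}.
Total count |C(F_7)_aff| = 3.


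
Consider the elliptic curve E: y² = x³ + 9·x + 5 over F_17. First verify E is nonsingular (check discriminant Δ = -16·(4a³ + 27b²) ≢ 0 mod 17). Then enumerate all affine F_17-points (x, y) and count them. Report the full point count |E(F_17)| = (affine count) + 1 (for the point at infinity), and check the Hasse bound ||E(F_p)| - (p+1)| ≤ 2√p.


Affine points = {(1, 7), (1, 10), (3, 5), (3, 12), (9, 4), (9, 13), (14, 6), (14, 11), (15, 8), (15, 9)}; affine count = 10; |E(F_17)| = 11.

Discriminant check: Δ ∝ 4a³ + 27b² = 4·9³ + 27·5² = 4·729 + 27·25 ≡ 4 (mod 17). Nonzero ⇒ E is nonsingular.
For each x ∈ F_17, compute rhs = x³ + 9·x + 5 mod 17, then count y ∈ F_17 with y² ≡ rhs.
  x = 0: rhs = 5, matching y values: none (0 points).
  x = 1: rhs = 15, matching y values: 7, 10 (2 points).
  x = 2: rhs = 14, matching y values: none (0 points).
  x = 3: rhs = 8, matching y values: 5, 12 (2 points).
  x = 4: rhs = 3, matching y values: none (0 points).
  x = 5: rhs = 5, matching y values: none (0 points).
  x = 6: rhs = 3, matching y values: none (0 points).
  x = 7: rhs = 3, matching y values: none (0 points).
  x = 8: rhs = 11, matching y values: none (0 points).
  x = 9: rhs = 16, matching y values: 4, 13 (2 points).
  x = 10: rhs = 7, matching y values: none (0 points).
  x = 11: rhs = 7, matching y values: none (0 points).
  x = 12: rhs = 5, matching y values: none (0 points).
  x = 13: rhs = 7, matching y values: none (0 points).
  x = 14: rhs = 2, matching y values: 6, 11 (2 points).
  x = 15: rhs = 13, matching y values: 8, 9 (2 points).
  x = 16: rhs = 12, matching y values: none (0 points).
Total affine count: 10.
Full point count |E(F_17)| = 10 + 1 = 11.
Hasse bound: |11 − (17+1)| = |-7| = 7 ≤ 2√17 ≈ 8.2462 ✓.


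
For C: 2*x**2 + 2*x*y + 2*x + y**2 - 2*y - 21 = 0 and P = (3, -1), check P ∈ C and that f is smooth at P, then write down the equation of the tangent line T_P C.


Tangent line at P: 12*x + 2*y - 34 = 0.

Step 1: f(3, -1) = 0, so P lies on C.
Step 2: partial derivatives
  f_x(x, y) = 4*x + 2*y + 2, f_y(x, y) = 2*x + 2*y - 2.
  f_x(P) = 12, f_y(P) = 2 (gradient nonzero, so P is smooth).
Step 3: tangent line at P: 12·(x − 3) + 2·(y − -1) = 0.
Expanding: 12*x + 2*y - 34 = 0.


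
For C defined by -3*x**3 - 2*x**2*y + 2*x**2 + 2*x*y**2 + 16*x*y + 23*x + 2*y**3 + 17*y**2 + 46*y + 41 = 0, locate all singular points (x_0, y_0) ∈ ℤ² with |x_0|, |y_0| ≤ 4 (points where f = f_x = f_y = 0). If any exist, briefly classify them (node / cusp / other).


Singular points: {(1, -3)}; classification: node.

Compute partial derivatives:
  f_x = -9*x**2 - 4*x*y + 4*x + 2*y**2 + 16*y + 23.
  f_y = -2*x**2 + 4*x*y + 16*x + 6*y**2 + 34*y + 46.
Scan x_0 ∈ {−4, ..., 4}. For each x_0, f_y(x_0, y) is a polynomial in y; find its integer roots y ∈ {−4, ..., 4}, then test f_x and f at those candidates.
  x = -4: f_y(-4, y) = 6*y**2 + 18*y - 50; no integer root y with |y| ≤ 4.
  x = -3: f_y(-3, y) = 6*y**2 + 22*y - 20; no integer root y with |y| ≤ 4.
  x = -2: f_y(-2, y) = 6*y**2 + 26*y + 6; no integer root y with |y| ≤ 4.
  x = -1: f_y(-1, y) = 6*y**2 + 30*y + 28; no integer root y with |y| ≤ 4.
  x = 0: f_y(0, y) = 6*y**2 + 34*y + 46; no integer root y with |y| ≤ 4.
  x = 1: f_y(1, y) = 6*y**2 + 38*y + 60; vanishes at y ∈ {-3}. (1, -3): f_x = 0, f = 0 — SINGULAR.
  x = 2: f_y(2, y) = 6*y**2 + 42*y + 70; no integer root y with |y| ≤ 4.
  x = 3: f_y(3, y) = 6*y**2 + 46*y + 76; no integer root y with |y| ≤ 4.
  x = 4: f_y(4, y) = 6*y**2 + 50*y + 78; no integer root y with |y| ≤ 4.
Only singular point on the grid: (1, -3).
Classify: substitute x = 1 + u, y = -3 + v and expand: f = -3*u**3 - 2*u**2*v - u**2 + 2*u*v**2 + 2*v**3 + v**2.
No constant or linear terms (consistent with a singular point). Quadratic part: -u**2 + v**2. Cubic part: -3*u**3 - 2*u**2*v + 2*u*v**2 + 2*v**3.
The quadratic part v**2 - u**2 = (v − u)(v + u) splits into two distinct linear factors, so there are two distinct tangent lines y − -3 = ±(x − 1) — this is a node (ordinary double point).
Classification: node.


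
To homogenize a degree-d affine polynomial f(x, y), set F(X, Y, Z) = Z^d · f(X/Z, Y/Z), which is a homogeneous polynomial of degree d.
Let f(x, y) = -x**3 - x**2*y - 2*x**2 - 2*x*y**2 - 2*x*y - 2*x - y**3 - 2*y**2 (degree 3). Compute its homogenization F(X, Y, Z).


F(X, Y, Z) = -X**3 - X**2*Y - 2*X**2*Z - 2*X*Y**2 - 2*X*Y*Z - 2*X*Z**2 - Y**3 - 2*Y**2*Z

deg(f) = 3.
Substitute x = X/Z, y = Y/Z into f, then multiply by Z^3.
  monomial -1·x^3·y^0 ↦ -1·X^3·Y^0·Z^0.
  monomial -1·x^2·y^1 ↦ -1·X^2·Y^1·Z^0.
  monomial -2·x^2·y^0 ↦ -2·X^2·Y^0·Z^1.
  monomial -2·x^1·y^2 ↦ -2·X^1·Y^2·Z^0.
  monomial -2·x^1·y^1 ↦ -2·X^1·Y^1·Z^1.
  monomial -2·x^1·y^0 ↦ -2·X^1·Y^0·Z^2.
  monomial -1·x^0·y^3 ↦ -1·X^0·Y^3·Z^0.
  monomial -2·x^0·y^2 ↦ -2·X^0·Y^2·Z^1.
Collecting: F(X, Y, Z) = -X**3 - X**2*Y - 2*X**2*Z - 2*X*Y**2 - 2*X*Y*Z - 2*X*Z**2 - Y**3 - 2*Y**2*Z.


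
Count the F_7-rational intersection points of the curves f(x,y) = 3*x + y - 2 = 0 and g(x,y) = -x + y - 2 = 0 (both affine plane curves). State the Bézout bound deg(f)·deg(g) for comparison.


Common zeros: {(0, 2)}; count = 1; Bézout bound = 1.

deg(f) = 1, deg(g) = 1, so Bézout bound = 1.
Scan x ∈ F_7. For each x, list the y ∈ F_7 with f(x, y) ≡ 0 and those with g(x, y) ≡ 0 (mod 7); the common zeros in that column are the intersection.
  x = 0: f ≡ 0 at y ∈ {2}; g ≡ 0 at y ∈ {2}; common: {2}.
  x = 1: f ≡ 0 at y ∈ {6}; g ≡ 0 at y ∈ {3}; common: ∅.
  x = 2: f ≡ 0 at y ∈ {3}; g ≡ 0 at y ∈ {4}; common: ∅.
  x = 3: f ≡ 0 at y ∈ {0}; g ≡ 0 at y ∈ {5}; common: ∅.
  x = 4: f ≡ 0 at y ∈ {4}; g ≡ 0 at y ∈ {6}; common: ∅.
  x = 5: f ≡ 0 at y ∈ {1}; g ≡ 0 at y ∈ {0}; common: ∅.
  x = 6: f ≡ 0 at y ∈ {5}; g ≡ 0 at y ∈ {1}; common: ∅.
Collecting: common zeros = {(0, 2)}, so the count is 1.
Comparison with the Bézout bound: 1 ≤ 1 = deg(f)·deg(g), as expected for curves with no common component (the bound is attained).


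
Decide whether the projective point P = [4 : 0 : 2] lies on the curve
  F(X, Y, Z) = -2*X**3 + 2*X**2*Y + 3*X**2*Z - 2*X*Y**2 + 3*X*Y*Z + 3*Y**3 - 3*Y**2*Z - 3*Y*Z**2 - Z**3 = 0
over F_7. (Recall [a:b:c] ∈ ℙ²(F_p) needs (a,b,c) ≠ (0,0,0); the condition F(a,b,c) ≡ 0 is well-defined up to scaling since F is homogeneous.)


F(4,0,2) ≡ 2 (mod 7); P is NOT on the curve.

Evaluate F(4, 0, 2) term-by-term (mod 7).
  -2*X**3 ↦ -2·64·1·1 = -128
  2*X**2*Y ↦ 2·16·0·1 = 0
  3*X**2*Z ↦ 3·16·1·2 = 96
  -2*X*Y**2 ↦ -2·4·0·1 = 0
  3*X*Y*Z ↦ 3·4·0·2 = 0
  3*Y**3 ↦ 3·1·0·1 = 0
  -3*Y**2*Z ↦ -3·1·0·2 = 0
  -3*Y*Z**2 ↦ -3·1·0·4 = 0
  -Z**3 ↦ -1·1·1·8 = -8
Sum: F(4, 0, 2) = (-128) + (0) + (96) + (0) + (0) + (0) + (0) + (0) + (-8) = -40.
Reducing mod 7: -40 ≡ 2 (mod 7).
Since F(a, b, c) ≡ 2 ≠ 0 (mod 7), P does NOT lie on the curve.


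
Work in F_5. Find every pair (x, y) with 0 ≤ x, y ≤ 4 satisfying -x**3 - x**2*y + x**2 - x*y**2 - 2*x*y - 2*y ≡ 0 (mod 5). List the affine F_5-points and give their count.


Affine F_5-points: {(0, 0), (1, 0)}; count = 2.

For each of the 25 pairs (x, y) ∈ F_5², evaluate f(x, y) mod 5. Record the zeros.
  x = 0: [0↦0, 1↦3, 2↦1, 3↦4, 4↦2]  zeros at y ∈ {0}
  x = 1: [0↦0, 1↦4, 2↦1, 3↦1, 4↦4]  zeros at y ∈ {0}
  x = 2: [0↦1, 1↦4, 2↦3, 3↦3, 4↦4]  zeros at y ∈ ∅
  x = 3: [0↦2, 1↦2, 2↦1, 3↦4, 4↦1]  zeros at y ∈ ∅
  x = 4: [0↦2, 1↦2, 2↦4, 3↦3, 4↦4]  zeros at y ∈ ∅
Collecting zeros: affine points = {(0, 0), (1, 0)}.
Total count |C(F_5)_aff| = 2.


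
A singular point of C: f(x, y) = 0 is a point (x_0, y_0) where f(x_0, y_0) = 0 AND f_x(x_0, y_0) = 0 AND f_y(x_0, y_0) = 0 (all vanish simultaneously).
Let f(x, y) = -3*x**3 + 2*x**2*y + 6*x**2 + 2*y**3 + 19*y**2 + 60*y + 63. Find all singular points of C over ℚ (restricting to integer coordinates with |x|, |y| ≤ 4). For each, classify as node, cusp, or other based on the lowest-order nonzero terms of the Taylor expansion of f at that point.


Singular points: {(0, -3)}; classification: cusp.

Compute partial derivatives:
  f_x = -9*x**2 + 4*x*y + 12*x.
  f_y = 2*x**2 + 6*y**2 + 38*y + 60.
Scan x_0 ∈ {−4, ..., 4}. For each x_0, f_y(x_0, y) is a polynomial in y; find its integer roots y ∈ {−4, ..., 4}, then test f_x and f at those candidates.
  x = -4: f_y(-4, y) = 6*y**2 + 38*y + 92; no integer root y with |y| ≤ 4.
  x = -3: f_y(-3, y) = 6*y**2 + 38*y + 78; no integer root y with |y| ≤ 4.
  x = -2: f_y(-2, y) = 6*y**2 + 38*y + 68; no integer root y with |y| ≤ 4.
  x = -1: f_y(-1, y) = 6*y**2 + 38*y + 62; no integer root y with |y| ≤ 4.
  x = 0: f_y(0, y) = 6*y**2 + 38*y + 60; vanishes at y ∈ {-3}. (0, -3): f_x = 0, f = 0 — SINGULAR.
  x = 1: f_y(1, y) = 6*y**2 + 38*y + 62; no integer root y with |y| ≤ 4.
  x = 2: f_y(2, y) = 6*y**2 + 38*y + 68; no integer root y with |y| ≤ 4.
  x = 3: f_y(3, y) = 6*y**2 + 38*y + 78; no integer root y with |y| ≤ 4.
  x = 4: f_y(4, y) = 6*y**2 + 38*y + 92; no integer root y with |y| ≤ 4.
Only singular point on the grid: (0, -3).
Classify: substitute x = 0 + u, y = -3 + v and expand: f = -3*u**3 + 2*u**2*v + 2*v**3 + v**2.
No constant or linear terms (consistent with a singular point). Quadratic part: v**2. Cubic part: -3*u**3 + 2*u**2*v + 2*v**3.
The quadratic part v**2 is a perfect square, so there is a single (double) tangent line v = 0, i.e. y = -3. Restricting the cubic part to that line (v = 0) leaves -3*u**3 ≠ 0, so f is not divisible by v and the branch is v² ≈ 3*u**3 to lowest order — this is a cusp.
Classification: cusp.


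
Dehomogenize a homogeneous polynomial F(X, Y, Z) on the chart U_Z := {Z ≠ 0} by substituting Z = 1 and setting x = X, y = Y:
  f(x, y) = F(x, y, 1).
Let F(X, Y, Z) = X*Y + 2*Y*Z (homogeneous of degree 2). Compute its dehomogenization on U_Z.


f(x, y) = x*y + 2*y

On U_Z we set Z = 1. Each monomial c·X^i·Y^j·Z^k in F becomes c·x^i·y^j·1^k = c·x^i·y^j.
Substituting Z = 1: F(X, Y, 1) = x*y + 2*y.
Note: deg(f) ≤ deg(F) = 2; strict inequality happens when F is divisible by Z (lost terms).


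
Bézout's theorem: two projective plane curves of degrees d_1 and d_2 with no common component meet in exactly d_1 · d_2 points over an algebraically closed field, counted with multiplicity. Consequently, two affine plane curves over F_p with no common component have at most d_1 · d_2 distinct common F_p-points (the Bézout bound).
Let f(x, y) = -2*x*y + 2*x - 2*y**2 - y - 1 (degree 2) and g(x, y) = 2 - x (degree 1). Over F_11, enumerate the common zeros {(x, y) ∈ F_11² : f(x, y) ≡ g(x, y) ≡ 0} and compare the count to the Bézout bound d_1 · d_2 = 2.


Common zeros: {(2, 6), (2, 8)}; count = 2; Bézout bound = 2.

deg(f) = 2, deg(g) = 1, so Bézout bound = 2.
Scan x ∈ F_11. For each x, list the y ∈ F_11 with f(x, y) ≡ 0 and those with g(x, y) ≡ 0 (mod 11); the common zeros in that column are the intersection.
  x = 0: f ≡ 0 at y ∈ {2, 3}; g ≡ 0 at y ∈ ∅; common: ∅.
  x = 1: f ≡ 0 at y ∈ ∅; g ≡ 0 at y ∈ ∅; common: ∅.
  x = 2: f ≡ 0 at y ∈ {6, 8}; g ≡ 0 at y ∈ {0, 1, 2, 3, 4, 5, 6, 7, 8, 9, 10}; common: {6, 8}.
  x = 3: f ≡ 0 at y ∈ {4, 9}; g ≡ 0 at y ∈ ∅; common: ∅.
  x = 4: f ≡ 0 at y ∈ {5, 7}; g ≡ 0 at y ∈ ∅; common: ∅.
  x = 5: f ≡ 0 at y ∈ ∅; g ≡ 0 at y ∈ ∅; common: ∅.
  x = 6: f ≡ 0 at y ∈ {0, 10}; g ≡ 0 at y ∈ ∅; common: ∅.
  x = 7: f ≡ 0 at y ∈ ∅; g ≡ 0 at y ∈ ∅; common: ∅.
  x = 8: f ≡ 0 at y ∈ ∅; g ≡ 0 at y ∈ ∅; common: ∅.
  x = 9: f ≡ 0 at y ∈ ∅; g ≡ 0 at y ∈ ∅; common: ∅.
  x = 10: f ≡ 0 at y ∈ ∅; g ≡ 0 at y ∈ ∅; common: ∅.
Collecting: common zeros = {(2, 6), (2, 8)}, so the count is 2.
Comparison with the Bézout bound: 2 ≤ 2 = deg(f)·deg(g), as expected for curves with no common component (the bound is attained).


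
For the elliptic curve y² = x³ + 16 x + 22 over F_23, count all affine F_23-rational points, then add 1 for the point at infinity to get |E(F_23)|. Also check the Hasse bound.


Affine points = {(1, 4), (1, 19), (2, 4), (2, 19), (4, 9), (4, 14), (6, 9), (6, 14), (8, 8), (8, 15), (10, 3), (10, 20), (13, 9), (13, 14), (14, 0), (15, 7), (15, 16), (16, 2), (16, 21), (17, 3), (17, 20), (18, 1), (18, 22), (19, 3), (19, 20), (20, 4), (20, 19)}; affine count = 27; |E(F_23)| = 28.

Discriminant check: Δ ∝ 4a³ + 27b² = 4·16³ + 27·22² = 4·4096 + 27·484 ≡ 12 (mod 23). Nonzero ⇒ E is nonsingular.
For each x ∈ F_23, compute rhs = x³ + 16·x + 22 mod 23, then count y ∈ F_23 with y² ≡ rhs.
  x = 0: rhs = 22, matching y values: none (0 points).
  x = 1: rhs = 16, matching y values: 4, 19 (2 points).
  x = 2: rhs = 16, matching y values: 4, 19 (2 points).
  x = 3: rhs = 5, matching y values: none (0 points).
  x = 4: rhs = 12, matching y values: 9, 14 (2 points).
  x = 5: rhs = 20, matching y values: none (0 points).
  x = 6: rhs = 12, matching y values: 9, 14 (2 points).
  x = 7: rhs = 17, matching y values: none (0 points).
  x = 8: rhs = 18, matching y values: 8, 15 (2 points).
  x = 9: rhs = 21, matching y values: none (0 points).
  x = 10: rhs = 9, matching y values: 3, 20 (2 points).
  x = 11: rhs = 11, matching y values: none (0 points).
  x = 12: rhs = 10, matching y values: none (0 points).
  x = 13: rhs = 12, matching y values: 9, 14 (2 points).
  x = 14: rhs = 0, matching y values: 0 (1 points).
  x = 15: rhs = 3, matching y values: 7, 16 (2 points).
  x = 16: rhs = 4, matching y values: 2, 21 (2 points).
  x = 17: rhs = 9, matching y values: 3, 20 (2 points).
  x = 18: rhs = 1, matching y values: 1, 22 (2 points).
  x = 19: rhs = 9, matching y values: 3, 20 (2 points).
  x = 20: rhs = 16, matching y values: 4, 19 (2 points).
  x = 21: rhs = 5, matching y values: none (0 points).
  x = 22: rhs = 5, matching y values: none (0 points).
Total affine count: 27.
Full point count |E(F_23)| = 27 + 1 = 28.
Hasse bound: |28 − (23+1)| = |4| = 4 ≤ 2√23 ≈ 9.5917 ✓.


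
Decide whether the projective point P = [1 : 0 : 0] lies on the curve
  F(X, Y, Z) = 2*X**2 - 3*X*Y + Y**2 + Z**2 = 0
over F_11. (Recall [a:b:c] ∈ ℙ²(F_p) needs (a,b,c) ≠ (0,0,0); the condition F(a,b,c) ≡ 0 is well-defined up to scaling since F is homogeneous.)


F(1,0,0) ≡ 2 (mod 11); P is NOT on the curve.

Evaluate F(1, 0, 0) term-by-term (mod 11).
  2*X**2 ↦ 2·1·1·1 = 2
  -3*X*Y ↦ -3·1·0·1 = 0
  Y**2 ↦ 1·1·0·1 = 0
  Z**2 ↦ 1·1·1·0 = 0
Sum: F(1, 0, 0) = (2) + (0) + (0) + (0) = 2.
Reducing mod 11: 2 ≡ 2 (mod 11).
Since F(a, b, c) ≡ 2 ≠ 0 (mod 11), P does NOT lie on the curve.


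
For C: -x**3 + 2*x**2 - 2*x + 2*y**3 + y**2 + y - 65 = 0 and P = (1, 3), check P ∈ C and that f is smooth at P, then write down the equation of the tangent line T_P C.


Tangent line at P: -x + 61*y - 182 = 0.

Step 1: f(1, 3) = 0, so P lies on C.
Step 2: partial derivatives
  f_x(x, y) = -3*x**2 + 4*x - 2, f_y(x, y) = 6*y**2 + 2*y + 1.
  f_x(P) = -1, f_y(P) = 61 (gradient nonzero, so P is smooth).
Step 3: tangent line at P: -1·(x − 1) + 61·(y − 3) = 0.
Expanding: -x + 61*y - 182 = 0.


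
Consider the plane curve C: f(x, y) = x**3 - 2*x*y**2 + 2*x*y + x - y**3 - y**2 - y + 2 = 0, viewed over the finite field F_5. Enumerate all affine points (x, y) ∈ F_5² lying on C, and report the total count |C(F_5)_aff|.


Affine F_5-points: {(2, 2), (2, 4), (4, 0), (4, 2), (4, 4)}; count = 5.

For each of the 25 pairs (x, y) ∈ F_5², evaluate f(x, y) mod 5. Record the zeros.
  x = 0: [0↦2, 1↦4, 2↦3, 3↦3, 4↦3]  zeros at y ∈ ∅
  x = 1: [0↦4, 1↦1, 2↦1, 3↦3, 4↦1]  zeros at y ∈ ∅
  x = 2: [0↦2, 1↦4, 2↦0, 3↦4, 4↦0]  zeros at y ∈ {2, 4}
  x = 3: [0↦2, 1↦4, 2↦1, 3↦2, 4↦1]  zeros at y ∈ ∅
  x = 4: [0↦0, 1↦2, 2↦0, 3↦3, 4↦0]  zeros at y ∈ {0, 2, 4}
Collecting zeros: affine points = {(2, 2), (2, 4), (4, 0), (4, 2), (4, 4)}.
Total count |C(F_5)_aff| = 5.


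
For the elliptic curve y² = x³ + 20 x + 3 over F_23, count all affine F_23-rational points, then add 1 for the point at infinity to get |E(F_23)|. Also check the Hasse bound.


Affine points = {(0, 7), (0, 16), (1, 1), (1, 22), (4, 3), (4, 20), (7, 7), (7, 16), (8, 10), (8, 13), (11, 6), (11, 17), (12, 4), (12, 19), (16, 7), (16, 16), (17, 9), (17, 14), (18, 10), (18, 13), (20, 10), (20, 13), (21, 1), (21, 22)}; affine count = 24; |E(F_23)| = 25.

Discriminant check: Δ ∝ 4a³ + 27b² = 4·20³ + 27·3² = 4·8000 + 27·9 ≡ 20 (mod 23). Nonzero ⇒ E is nonsingular.
For each x ∈ F_23, compute rhs = x³ + 20·x + 3 mod 23, then count y ∈ F_23 with y² ≡ rhs.
  x = 0: rhs = 3, matching y values: 7, 16 (2 points).
  x = 1: rhs = 1, matching y values: 1, 22 (2 points).
  x = 2: rhs = 5, matching y values: none (0 points).
  x = 3: rhs = 21, matching y values: none (0 points).
  x = 4: rhs = 9, matching y values: 3, 20 (2 points).
  x = 5: rhs = 21, matching y values: none (0 points).
  x = 6: rhs = 17, matching y values: none (0 points).
  x = 7: rhs = 3, matching y values: 7, 16 (2 points).
  x = 8: rhs = 8, matching y values: 10, 13 (2 points).
  x = 9: rhs = 15, matching y values: none (0 points).
  x = 10: rhs = 7, matching y values: none (0 points).
  x = 11: rhs = 13, matching y values: 6, 17 (2 points).
  x = 12: rhs = 16, matching y values: 4, 19 (2 points).
  x = 13: rhs = 22, matching y values: none (0 points).
  x = 14: rhs = 14, matching y values: none (0 points).
  x = 15: rhs = 21, matching y values: none (0 points).
  x = 16: rhs = 3, matching y values: 7, 16 (2 points).
  x = 17: rhs = 12, matching y values: 9, 14 (2 points).
  x = 18: rhs = 8, matching y values: 10, 13 (2 points).
  x = 19: rhs = 20, matching y values: none (0 points).
  x = 20: rhs = 8, matching y values: 10, 13 (2 points).
  x = 21: rhs = 1, matching y values: 1, 22 (2 points).
  x = 22: rhs = 5, matching y values: none (0 points).
Total affine count: 24.
Full point count |E(F_23)| = 24 + 1 = 25.
Hasse bound: |25 − (23+1)| = |1| = 1 ≤ 2√23 ≈ 9.5917 ✓.


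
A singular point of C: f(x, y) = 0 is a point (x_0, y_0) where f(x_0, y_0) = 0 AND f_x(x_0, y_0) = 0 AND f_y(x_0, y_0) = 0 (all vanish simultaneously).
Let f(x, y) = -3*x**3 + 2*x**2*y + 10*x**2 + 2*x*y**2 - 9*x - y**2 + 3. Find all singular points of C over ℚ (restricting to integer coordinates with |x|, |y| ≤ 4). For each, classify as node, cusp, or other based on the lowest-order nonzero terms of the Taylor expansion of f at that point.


Singular points: {(1, -1)}; classification: node.

Compute partial derivatives:
  f_x = -9*x**2 + 4*x*y + 20*x + 2*y**2 - 9.
  f_y = 2*x**2 + 4*x*y - 2*y.
Scan x_0 ∈ {−4, ..., 4}. For each x_0, f_y(x_0, y) is a polynomial in y; find its integer roots y ∈ {−4, ..., 4}, then test f_x and f at those candidates.
  x = -4: f_y(-4, y) = 32 - 18*y; no integer root y with |y| ≤ 4.
  x = -3: f_y(-3, y) = 18 - 14*y; no integer root y with |y| ≤ 4.
  x = -2: f_y(-2, y) = 8 - 10*y; no integer root y with |y| ≤ 4.
  x = -1: f_y(-1, y) = 2 - 6*y; no integer root y with |y| ≤ 4.
  x = 0: f_y(0, y) = -2*y; vanishes at y ∈ {0}. (0, 0): f_x = -9 ≠ 0.
  x = 1: f_y(1, y) = 2*y + 2; vanishes at y ∈ {-1}. (1, -1): f_x = 0, f = 0 — SINGULAR.
  x = 2: f_y(2, y) = 6*y + 8; no integer root y with |y| ≤ 4.
  x = 3: f_y(3, y) = 10*y + 18; no integer root y with |y| ≤ 4.
  x = 4: f_y(4, y) = 14*y + 32; no integer root y with |y| ≤ 4.
Only singular point on the grid: (1, -1).
Classify: substitute x = 1 + u, y = -1 + v and expand: f = -3*u**3 + 2*u**2*v - u**2 + 2*u*v**2 + v**2.
No constant or linear terms (consistent with a singular point). Quadratic part: -u**2 + v**2. Cubic part: -3*u**3 + 2*u**2*v + 2*u*v**2.
The quadratic part v**2 - u**2 = (v − u)(v + u) splits into two distinct linear factors, so there are two distinct tangent lines y − -1 = ±(x − 1) — this is a node (ordinary double point).
Classification: node.


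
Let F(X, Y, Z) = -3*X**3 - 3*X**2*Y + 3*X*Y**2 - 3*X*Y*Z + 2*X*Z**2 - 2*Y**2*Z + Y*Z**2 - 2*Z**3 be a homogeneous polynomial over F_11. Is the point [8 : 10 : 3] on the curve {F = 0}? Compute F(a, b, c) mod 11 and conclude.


F(8,10,3) ≡ 4 (mod 11); P is NOT on the curve.

Evaluate F(8, 10, 3) term-by-term (mod 11).
  -3*X**3 ↦ -3·512·1·1 = -1536
  -3*X**2*Y ↦ -3·64·10·1 = -1920
  3*X*Y**2 ↦ 3·8·100·1 = 2400
  -3*X*Y*Z ↦ -3·8·10·3 = -720
  2*X*Z**2 ↦ 2·8·1·9 = 144
  -2*Y**2*Z ↦ -2·1·100·3 = -600
  Y*Z**2 ↦ 1·1·10·9 = 90
  -2*Z**3 ↦ -2·1·1·27 = -54
Sum: F(8, 10, 3) = (-1536) + (-1920) + (2400) + (-720) + (144) + (-600) + (90) + (-54) = -2196.
Reducing mod 11: -2196 ≡ 4 (mod 11).
Since F(a, b, c) ≡ 4 ≠ 0 (mod 11), P does NOT lie on the curve.


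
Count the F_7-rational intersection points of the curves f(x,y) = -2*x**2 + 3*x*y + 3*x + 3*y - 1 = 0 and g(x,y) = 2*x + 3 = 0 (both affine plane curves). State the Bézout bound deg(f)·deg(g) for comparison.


Common zeros: {(2, 5)}; count = 1; Bézout bound = 2.

deg(f) = 2, deg(g) = 1, so Bézout bound = 2.
Scan x ∈ F_7. For each x, list the y ∈ F_7 with f(x, y) ≡ 0 and those with g(x, y) ≡ 0 (mod 7); the common zeros in that column are the intersection.
  x = 0: f ≡ 0 at y ∈ {5}; g ≡ 0 at y ∈ ∅; common: ∅.
  x = 1: f ≡ 0 at y ∈ {0}; g ≡ 0 at y ∈ ∅; common: ∅.
  x = 2: f ≡ 0 at y ∈ {5}; g ≡ 0 at y ∈ {0, 1, 2, 3, 4, 5, 6}; common: {5}.
  x = 3: f ≡ 0 at y ∈ {2}; g ≡ 0 at y ∈ ∅; common: ∅.
  x = 4: f ≡ 0 at y ∈ {0}; g ≡ 0 at y ∈ ∅; common: ∅.
  x = 5: f ≡ 0 at y ∈ {2}; g ≡ 0 at y ∈ ∅; common: ∅.
  x = 6: f ≡ 0 at y ∈ ∅; g ≡ 0 at y ∈ ∅; common: ∅.
Collecting: common zeros = {(2, 5)}, so the count is 1.
Comparison with the Bézout bound: 1 ≤ 2 = deg(f)·deg(g), as expected for curves with no common component (the affine F_7-count falls short of the bound because intersections may lie at infinity, over extension fields, or carry multiplicity).


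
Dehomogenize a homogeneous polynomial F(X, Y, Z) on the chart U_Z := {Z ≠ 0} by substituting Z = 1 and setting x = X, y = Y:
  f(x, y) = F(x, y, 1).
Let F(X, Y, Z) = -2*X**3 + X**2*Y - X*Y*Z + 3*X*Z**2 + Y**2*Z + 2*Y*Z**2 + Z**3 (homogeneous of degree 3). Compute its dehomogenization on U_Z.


f(x, y) = -2*x**3 + x**2*y - x*y + 3*x + y**2 + 2*y + 1

On U_Z we set Z = 1. Each monomial c·X^i·Y^j·Z^k in F becomes c·x^i·y^j·1^k = c·x^i·y^j.
Substituting Z = 1: F(X, Y, 1) = -2*x**3 + x**2*y - x*y + 3*x + y**2 + 2*y + 1.
Note: deg(f) ≤ deg(F) = 3; strict inequality happens when F is divisible by Z (lost terms).


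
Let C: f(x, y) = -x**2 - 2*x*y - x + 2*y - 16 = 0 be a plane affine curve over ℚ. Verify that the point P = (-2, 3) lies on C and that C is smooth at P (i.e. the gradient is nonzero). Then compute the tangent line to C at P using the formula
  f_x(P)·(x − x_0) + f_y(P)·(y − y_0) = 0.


Tangent line at P: -3*x + 6*y - 24 = 0.

Step 1: f(-2, 3) = 0, so P lies on C.
Step 2: partial derivatives
  f_x(x, y) = -2*x - 2*y - 1, f_y(x, y) = 2 - 2*x.
  f_x(P) = -3, f_y(P) = 6 (gradient nonzero, so P is smooth).
Step 3: tangent line at P: -3·(x − -2) + 6·(y − 3) = 0.
Expanding: -3*x + 6*y - 24 = 0.


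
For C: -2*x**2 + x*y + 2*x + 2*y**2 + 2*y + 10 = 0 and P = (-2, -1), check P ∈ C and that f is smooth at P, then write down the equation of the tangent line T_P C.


Tangent line at P: 9*x - 4*y + 14 = 0.

Step 1: f(-2, -1) = 0, so P lies on C.
Step 2: partial derivatives
  f_x(x, y) = -4*x + y + 2, f_y(x, y) = x + 4*y + 2.
  f_x(P) = 9, f_y(P) = -4 (gradient nonzero, so P is smooth).
Step 3: tangent line at P: 9·(x − -2) + -4·(y − -1) = 0.
Expanding: 9*x - 4*y + 14 = 0.


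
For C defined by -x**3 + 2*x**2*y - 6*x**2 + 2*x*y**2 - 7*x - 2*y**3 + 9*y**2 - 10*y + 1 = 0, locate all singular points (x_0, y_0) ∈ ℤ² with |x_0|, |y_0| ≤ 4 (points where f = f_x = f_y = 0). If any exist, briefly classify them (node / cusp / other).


Singular points: {(-1, 1)}; classification: node.

Compute partial derivatives:
  f_x = -3*x**2 + 4*x*y - 12*x + 2*y**2 - 7.
  f_y = 2*x**2 + 4*x*y - 6*y**2 + 18*y - 10.
Scan x_0 ∈ {−4, ..., 4}. For each x_0, f_y(x_0, y) is a polynomial in y; find its integer roots y ∈ {−4, ..., 4}, then test f_x and f at those candidates.
  x = -4: f_y(-4, y) = -6*y**2 + 2*y + 22; no integer root y with |y| ≤ 4.
  x = -3: f_y(-3, y) = -6*y**2 + 6*y + 8; no integer root y with |y| ≤ 4.
  x = -2: f_y(-2, y) = -6*y**2 + 10*y - 2; no integer root y with |y| ≤ 4.
  x = -1: f_y(-1, y) = -6*y**2 + 14*y - 8; vanishes at y ∈ {1}. (-1, 1): f_x = 0, f = 0 — SINGULAR.
  x = 0: f_y(0, y) = -6*y**2 + 18*y - 10; no integer root y with |y| ≤ 4.
  x = 1: f_y(1, y) = -6*y**2 + 22*y - 8; no integer root y with |y| ≤ 4.
  x = 2: f_y(2, y) = -6*y**2 + 26*y - 2; no integer root y with |y| ≤ 4.
  x = 3: f_y(3, y) = -6*y**2 + 30*y + 8; no integer root y with |y| ≤ 4.
  x = 4: f_y(4, y) = -6*y**2 + 34*y + 22; no integer root y with |y| ≤ 4.
Only singular point on the grid: (-1, 1).
Classify: substitute x = -1 + u, y = 1 + v and expand: f = -u**3 + 2*u**2*v - u**2 + 2*u*v**2 - 2*v**3 + v**2.
No constant or linear terms (consistent with a singular point). Quadratic part: -u**2 + v**2. Cubic part: -u**3 + 2*u**2*v + 2*u*v**2 - 2*v**3.
The quadratic part v**2 - u**2 = (v − u)(v + u) splits into two distinct linear factors, so there are two distinct tangent lines y − 1 = ±(x − -1) — this is a node (ordinary double point).
Classification: node.


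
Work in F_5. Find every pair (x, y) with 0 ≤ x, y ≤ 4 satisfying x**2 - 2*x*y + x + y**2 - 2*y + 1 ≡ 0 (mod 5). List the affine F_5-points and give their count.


Affine F_5-points: {(0, 1), (1, 1), (1, 3), (4, 2), (4, 3)}; count = 5.

For each of the 25 pairs (x, y) ∈ F_5², evaluate f(x, y) mod 5. Record the zeros.
  x = 0: [0↦1, 1↦0, 2↦1, 3↦4, 4↦4]  zeros at y ∈ {1}
  x = 1: [0↦3, 1↦0, 2↦4, 3↦0, 4↦3]  zeros at y ∈ {1, 3}
  x = 2: [0↦2, 1↦2, 2↦4, 3↦3, 4↦4]  zeros at y ∈ ∅
  x = 3: [0↦3, 1↦1, 2↦1, 3↦3, 4↦2]  zeros at y ∈ ∅
  x = 4: [0↦1, 1↦2, 2↦0, 3↦0, 4↦2]  zeros at y ∈ {2, 3}
Collecting zeros: affine points = {(0, 1), (1, 1), (1, 3), (4, 2), (4, 3)}.
Total count |C(F_5)_aff| = 5.


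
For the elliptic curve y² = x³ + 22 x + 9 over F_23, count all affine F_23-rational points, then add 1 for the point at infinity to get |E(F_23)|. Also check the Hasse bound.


Affine points = {(0, 3), (0, 20), (1, 3), (1, 20), (4, 0), (6, 9), (6, 14), (7, 0), (9, 4), (9, 19), (11, 8), (11, 15), (12, 0), (13, 10), (13, 13), (14, 5), (14, 18), (16, 8), (16, 15), (17, 11), (17, 12), (18, 2), (18, 21), (19, 8), (19, 15), (20, 10), (20, 13), (21, 7), (21, 16), (22, 3), (22, 20)}; affine count = 31; |E(F_23)| = 32.

Discriminant check: Δ ∝ 4a³ + 27b² = 4·22³ + 27·9² = 4·10648 + 27·81 ≡ 21 (mod 23). Nonzero ⇒ E is nonsingular.
For each x ∈ F_23, compute rhs = x³ + 22·x + 9 mod 23, then count y ∈ F_23 with y² ≡ rhs.
  x = 0: rhs = 9, matching y values: 3, 20 (2 points).
  x = 1: rhs = 9, matching y values: 3, 20 (2 points).
  x = 2: rhs = 15, matching y values: none (0 points).
  x = 3: rhs = 10, matching y values: none (0 points).
  x = 4: rhs = 0, matching y values: 0 (1 points).
  x = 5: rhs = 14, matching y values: none (0 points).
  x = 6: rhs = 12, matching y values: 9, 14 (2 points).
  x = 7: rhs = 0, matching y values: 0 (1 points).
  x = 8: rhs = 7, matching y values: none (0 points).
  x = 9: rhs = 16, matching y values: 4, 19 (2 points).
  x = 10: rhs = 10, matching y values: none (0 points).
  x = 11: rhs = 18, matching y values: 8, 15 (2 points).
  x = 12: rhs = 0, matching y values: 0 (1 points).
  x = 13: rhs = 8, matching y values: 10, 13 (2 points).
  x = 14: rhs = 2, matching y values: 5, 18 (2 points).
  x = 15: rhs = 11, matching y values: none (0 points).
  x = 16: rhs = 18, matching y values: 8, 15 (2 points).
  x = 17: rhs = 6, matching y values: 11, 12 (2 points).
  x = 18: rhs = 4, matching y values: 2, 21 (2 points).
  x = 19: rhs = 18, matching y values: 8, 15 (2 points).
  x = 20: rhs = 8, matching y values: 10, 13 (2 points).
  x = 21: rhs = 3, matching y values: 7, 16 (2 points).
  x = 22: rhs = 9, matching y values: 3, 20 (2 points).
Total affine count: 31.
Full point count |E(F_23)| = 31 + 1 = 32.
Hasse bound: |32 − (23+1)| = |8| = 8 ≤ 2√23 ≈ 9.5917 ✓.


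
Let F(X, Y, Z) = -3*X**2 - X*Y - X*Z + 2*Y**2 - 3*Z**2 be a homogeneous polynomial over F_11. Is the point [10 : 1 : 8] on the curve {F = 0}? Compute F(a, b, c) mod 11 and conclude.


F(10,1,8) ≡ 3 (mod 11); P is NOT on the curve.

Evaluate F(10, 1, 8) term-by-term (mod 11).
  -3*X**2 ↦ -3·100·1·1 = -300
  -X*Y ↦ -1·10·1·1 = -10
  -X*Z ↦ -1·10·1·8 = -80
  2*Y**2 ↦ 2·1·1·1 = 2
  -3*Z**2 ↦ -3·1·1·64 = -192
Sum: F(10, 1, 8) = (-300) + (-10) + (-80) + (2) + (-192) = -580.
Reducing mod 11: -580 ≡ 3 (mod 11).
Since F(a, b, c) ≡ 3 ≠ 0 (mod 11), P does NOT lie on the curve.


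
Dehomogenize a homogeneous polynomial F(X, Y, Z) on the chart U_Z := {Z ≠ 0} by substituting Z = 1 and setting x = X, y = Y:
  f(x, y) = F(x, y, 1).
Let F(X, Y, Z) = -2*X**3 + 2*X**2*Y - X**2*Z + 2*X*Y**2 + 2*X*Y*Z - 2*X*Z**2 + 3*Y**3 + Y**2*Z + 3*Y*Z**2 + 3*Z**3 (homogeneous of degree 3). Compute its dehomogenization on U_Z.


f(x, y) = -2*x**3 + 2*x**2*y - x**2 + 2*x*y**2 + 2*x*y - 2*x + 3*y**3 + y**2 + 3*y + 3

On U_Z we set Z = 1. Each monomial c·X^i·Y^j·Z^k in F becomes c·x^i·y^j·1^k = c·x^i·y^j.
Substituting Z = 1: F(X, Y, 1) = -2*x**3 + 2*x**2*y - x**2 + 2*x*y**2 + 2*x*y - 2*x + 3*y**3 + y**2 + 3*y + 3.
Note: deg(f) ≤ deg(F) = 3; strict inequality happens when F is divisible by Z (lost terms).


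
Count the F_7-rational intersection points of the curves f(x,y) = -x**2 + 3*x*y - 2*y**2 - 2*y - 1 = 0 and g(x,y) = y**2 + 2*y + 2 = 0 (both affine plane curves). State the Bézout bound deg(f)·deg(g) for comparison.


Common zeros: ∅; count = 0; Bézout bound = 4.

deg(f) = 2, deg(g) = 2, so Bézout bound = 4.
Scan x ∈ F_7. For each x, list the y ∈ F_7 with f(x, y) ≡ 0 and those with g(x, y) ≡ 0 (mod 7); the common zeros in that column are the intersection.
  x = 0: f ≡ 0 at y ∈ ∅; g ≡ 0 at y ∈ ∅; common: ∅.
  x = 1: f ≡ 0 at y ∈ ∅; g ≡ 0 at y ∈ ∅; common: ∅.
  x = 2: f ≡ 0 at y ∈ {4, 5}; g ≡ 0 at y ∈ ∅; common: ∅.
  x = 3: f ≡ 0 at y ∈ {3, 4}; g ≡ 0 at y ∈ ∅; common: ∅.
  x = 4: f ≡ 0 at y ∈ ∅; g ≡ 0 at y ∈ ∅; common: ∅.
  x = 5: f ≡ 0 at y ∈ ∅; g ≡ 0 at y ∈ ∅; common: ∅.
  x = 6: f ≡ 0 at y ∈ {3, 5}; g ≡ 0 at y ∈ ∅; common: ∅.
Collecting: common zeros = ∅, so the count is 0.
Comparison with the Bézout bound: 0 ≤ 4 = deg(f)·deg(g), as expected for curves with no common component (the affine F_7-count falls short of the bound because intersections may lie at infinity, over extension fields, or carry multiplicity).


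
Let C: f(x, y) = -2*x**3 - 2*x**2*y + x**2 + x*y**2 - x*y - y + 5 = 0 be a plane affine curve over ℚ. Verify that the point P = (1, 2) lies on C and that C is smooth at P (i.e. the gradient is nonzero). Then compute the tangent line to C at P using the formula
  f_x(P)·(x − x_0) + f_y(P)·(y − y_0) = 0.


Tangent line at P: 10 - 10*x = 0.

Step 1: f(1, 2) = 0, so P lies on C.
Step 2: partial derivatives
  f_x(x, y) = -6*x**2 - 4*x*y + 2*x + y**2 - y, f_y(x, y) = -2*x**2 + 2*x*y - x - 1.
  f_x(P) = -10, f_y(P) = 0 (gradient nonzero, so P is smooth).
Step 3: tangent line at P: -10·(x − 1) + 0·(y − 2) = 0.
Expanding: 10 - 10*x = 0.


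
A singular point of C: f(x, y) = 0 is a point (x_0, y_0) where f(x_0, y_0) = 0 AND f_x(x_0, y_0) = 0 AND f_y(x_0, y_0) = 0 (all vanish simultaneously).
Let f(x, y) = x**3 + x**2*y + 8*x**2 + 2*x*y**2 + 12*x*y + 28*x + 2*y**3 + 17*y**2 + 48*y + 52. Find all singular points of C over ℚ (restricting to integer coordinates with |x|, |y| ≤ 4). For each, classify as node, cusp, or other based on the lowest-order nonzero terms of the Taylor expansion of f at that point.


Singular points: {(-2, -2)}; classification: cusp.

Compute partial derivatives:
  f_x = 3*x**2 + 2*x*y + 16*x + 2*y**2 + 12*y + 28.
  f_y = x**2 + 4*x*y + 12*x + 6*y**2 + 34*y + 48.
Scan x_0 ∈ {−4, ..., 4}. For each x_0, f_y(x_0, y) is a polynomial in y; find its integer roots y ∈ {−4, ..., 4}, then test f_x and f at those candidates.
  x = -4: f_y(-4, y) = 6*y**2 + 18*y + 16; no integer root y with |y| ≤ 4.
  x = -3: f_y(-3, y) = 6*y**2 + 22*y + 21; no integer root y with |y| ≤ 4.
  x = -2: f_y(-2, y) = 6*y**2 + 26*y + 28; vanishes at y ∈ {-2}. (-2, -2): f_x = 0, f = 0 — SINGULAR.
  x = -1: f_y(-1, y) = 6*y**2 + 30*y + 37; no integer root y with |y| ≤ 4.
  x = 0: f_y(0, y) = 6*y**2 + 34*y + 48; vanishes at y ∈ {-3}. (0, -3): f_x = 10 ≠ 0.
  x = 1: f_y(1, y) = 6*y**2 + 38*y + 61; no integer root y with |y| ≤ 4.
  x = 2: f_y(2, y) = 6*y**2 + 42*y + 76; no integer root y with |y| ≤ 4.
  x = 3: f_y(3, y) = 6*y**2 + 46*y + 93; no integer root y with |y| ≤ 4.
  x = 4: f_y(4, y) = 6*y**2 + 50*y + 112; no integer root y with |y| ≤ 4.
Only singular point on the grid: (-2, -2).
Classify: substitute x = -2 + u, y = -2 + v and expand: f = u**3 + u**2*v + 2*u*v**2 + 2*v**3 + v**2.
No constant or linear terms (consistent with a singular point). Quadratic part: v**2. Cubic part: u**3 + u**2*v + 2*u*v**2 + 2*v**3.
The quadratic part v**2 is a perfect square, so there is a single (double) tangent line v = 0, i.e. y = -2. Restricting the cubic part to that line (v = 0) leaves u**3 ≠ 0, so f is not divisible by v and the branch is v² ≈ -u**3 to lowest order — this is a cusp.
Classification: cusp.


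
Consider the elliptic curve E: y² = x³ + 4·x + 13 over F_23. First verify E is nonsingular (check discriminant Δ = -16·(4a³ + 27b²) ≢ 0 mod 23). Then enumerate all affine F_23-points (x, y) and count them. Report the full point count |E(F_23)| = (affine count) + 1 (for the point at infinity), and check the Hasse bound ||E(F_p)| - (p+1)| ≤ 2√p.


Affine points = {(0, 6), (0, 17), (1, 8), (1, 15), (2, 11), (2, 12), (3, 11), (3, 12), (4, 1), (4, 22), (6, 0), (7, 4), (7, 19), (10, 8), (10, 15), (11, 10), (11, 13), (12, 8), (12, 15), (13, 10), (13, 13), (17, 7), (17, 16), (18, 11), (18, 12), (19, 5), (19, 18), (22, 10), (22, 13)}; affine count = 29; |E(F_23)| = 30.

Discriminant check: Δ ∝ 4a³ + 27b² = 4·4³ + 27·13² = 4·64 + 27·169 ≡ 12 (mod 23). Nonzero ⇒ E is nonsingular.
For each x ∈ F_23, compute rhs = x³ + 4·x + 13 mod 23, then count y ∈ F_23 with y² ≡ rhs.
  x = 0: rhs = 13, matching y values: 6, 17 (2 points).
  x = 1: rhs = 18, matching y values: 8, 15 (2 points).
  x = 2: rhs = 6, matching y values: 11, 12 (2 points).
  x = 3: rhs = 6, matching y values: 11, 12 (2 points).
  x = 4: rhs = 1, matching y values: 1, 22 (2 points).
  x = 5: rhs = 20, matching y values: none (0 points).
  x = 6: rhs = 0, matching y values: 0 (1 points).
  x = 7: rhs = 16, matching y values: 4, 19 (2 points).
  x = 8: rhs = 5, matching y values: none (0 points).
  x = 9: rhs = 19, matching y values: none (0 points).
  x = 10: rhs = 18, matching y values: 8, 15 (2 points).
  x = 11: rhs = 8, matching y values: 10, 13 (2 points).
  x = 12: rhs = 18, matching y values: 8, 15 (2 points).
  x = 13: rhs = 8, matching y values: 10, 13 (2 points).
  x = 14: rhs = 7, matching y values: none (0 points).
  x = 15: rhs = 21, matching y values: none (0 points).
  x = 16: rhs = 10, matching y values: none (0 points).
  x = 17: rhs = 3, matching y values: 7, 16 (2 points).
  x = 18: rhs = 6, matching y values: 11, 12 (2 points).
  x = 19: rhs = 2, matching y values: 5, 18 (2 points).
  x = 20: rhs = 20, matching y values: none (0 points).
  x = 21: rhs = 20, matching y values: none (0 points).
  x = 22: rhs = 8, matching y values: 10, 13 (2 points).
Total affine count: 29.
Full point count |E(F_23)| = 29 + 1 = 30.
Hasse bound: |30 − (23+1)| = |6| = 6 ≤ 2√23 ≈ 9.5917 ✓.


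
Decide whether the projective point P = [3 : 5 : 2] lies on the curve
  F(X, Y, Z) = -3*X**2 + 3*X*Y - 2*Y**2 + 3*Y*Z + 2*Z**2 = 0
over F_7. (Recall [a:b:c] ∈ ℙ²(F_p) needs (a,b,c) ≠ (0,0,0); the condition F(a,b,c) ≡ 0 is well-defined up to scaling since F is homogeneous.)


F(3,5,2) ≡ 6 (mod 7); P is NOT on the curve.

Evaluate F(3, 5, 2) term-by-term (mod 7).
  -3*X**2 ↦ -3·9·1·1 = -27
  3*X*Y ↦ 3·3·5·1 = 45
  -2*Y**2 ↦ -2·1·25·1 = -50
  3*Y*Z ↦ 3·1·5·2 = 30
  2*Z**2 ↦ 2·1·1·4 = 8
Sum: F(3, 5, 2) = (-27) + (45) + (-50) + (30) + (8) = 6.
Reducing mod 7: 6 ≡ 6 (mod 7).
Since F(a, b, c) ≡ 6 ≠ 0 (mod 7), P does NOT lie on the curve.


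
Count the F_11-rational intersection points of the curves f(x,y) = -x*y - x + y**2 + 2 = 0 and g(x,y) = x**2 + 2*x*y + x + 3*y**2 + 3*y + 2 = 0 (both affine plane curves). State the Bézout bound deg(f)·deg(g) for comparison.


Common zeros: {(8, 4)}; count = 1; Bézout bound = 4.

deg(f) = 2, deg(g) = 2, so Bézout bound = 4.
Scan x ∈ F_11. For each x, list the y ∈ F_11 with f(x, y) ≡ 0 and those with g(x, y) ≡ 0 (mod 11); the common zeros in that column are the intersection.
  x = 0: f ≡ 0 at y ∈ {3, 8}; g ≡ 0 at y ∈ ∅; common: ∅.
  x = 1: f ≡ 0 at y ∈ ∅; g ≡ 0 at y ∈ ∅; common: ∅.
  x = 2: f ≡ 0 at y ∈ {0, 2}; g ≡ 0 at y ∈ ∅; common: ∅.
  x = 3: f ≡ 0 at y ∈ ∅; g ≡ 0 at y ∈ {2, 6}; common: ∅.
  x = 4: f ≡ 0 at y ∈ ∅; g ≡ 0 at y ∈ {0}; common: ∅.
  x = 5: f ≡ 0 at y ∈ {7, 9}; g ≡ 0 at y ∈ {4, 10}; common: ∅.
  x = 6: f ≡ 0 at y ∈ ∅; g ≡ 0 at y ∈ {0, 6}; common: ∅.
  x = 7: f ≡ 0 at y ∈ {1, 6}; g ≡ 0 at y ∈ {10}; common: ∅.
  x = 8: f ≡ 0 at y ∈ {4}; g ≡ 0 at y ∈ {4, 8}; common: {4}.
  x = 9: f ≡ 0 at y ∈ ∅; g ≡ 0 at y ∈ ∅; common: ∅.
  x = 10: f ≡ 0 at y ∈ {5}; g ≡ 0 at y ∈ ∅; common: ∅.
Collecting: common zeros = {(8, 4)}, so the count is 1.
Comparison with the Bézout bound: 1 ≤ 4 = deg(f)·deg(g), as expected for curves with no common component (the affine F_11-count falls short of the bound because intersections may lie at infinity, over extension fields, or carry multiplicity).


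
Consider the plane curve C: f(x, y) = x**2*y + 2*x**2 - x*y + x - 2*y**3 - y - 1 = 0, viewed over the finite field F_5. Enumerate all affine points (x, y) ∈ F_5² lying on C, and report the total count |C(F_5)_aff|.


Affine F_5-points: {(1, 3), (1, 4), (2, 2), (2, 4), (3, 0), (4, 0)}; count = 6.

For each of the 25 pairs (x, y) ∈ F_5², evaluate f(x, y) mod 5. Record the zeros.
  x = 0: [0↦4, 1↦1, 2↦1, 3↦2, 4↦2]  zeros at y ∈ ∅
  x = 1: [0↦2, 1↦4, 2↦4, 3↦0, 4↦0]  zeros at y ∈ {3, 4}
  x = 2: [0↦4, 1↦3, 2↦0, 3↦3, 4↦0]  zeros at y ∈ {2, 4}
  x = 3: [0↦0, 1↦3, 2↦4, 3↦1, 4↦2]  zeros at y ∈ {0}
  x = 4: [0↦0, 1↦4, 2↦1, 3↦4, 4↦1]  zeros at y ∈ {0}
Collecting zeros: affine points = {(1, 3), (1, 4), (2, 2), (2, 4), (3, 0), (4, 0)}.
Total count |C(F_5)_aff| = 6.
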